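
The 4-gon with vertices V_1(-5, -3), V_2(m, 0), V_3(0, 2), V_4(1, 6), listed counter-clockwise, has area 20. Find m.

Write out the shoelace sum; only the two edges meeting at V_2 involve m:
2·Area = [((-5)·0 − m·(-3)) + (m·2 − 0·0)] + 25
       = 5·m + 25 = 40
⇒ m = 3.

3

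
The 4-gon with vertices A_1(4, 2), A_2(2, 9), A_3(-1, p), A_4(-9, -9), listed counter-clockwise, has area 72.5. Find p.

7

Write out the shoelace sum; only the two edges meeting at A_3 involve p:
2·Area = [(2·p − (-1)·9) + ((-1)·(-9) − (-9)·p)] + 50
       = 11·p + 68 = 145
⇒ p = 7.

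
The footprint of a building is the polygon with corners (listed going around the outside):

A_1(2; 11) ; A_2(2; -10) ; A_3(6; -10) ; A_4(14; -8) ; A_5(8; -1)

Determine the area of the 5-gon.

115

A_1→A_2: (2)(-10) − (2)(11) = -42
A_2→A_3: (2)(-10) − (6)(-10) = 40
A_3→A_4: (6)(-8) − (14)(-10) = 92
A_4→A_5: (14)(-1) − (8)(-8) = 50
A_5→A_1: (8)(11) − (2)(-1) = 90
Σ = 230
Area = |Σ|/2 = 115.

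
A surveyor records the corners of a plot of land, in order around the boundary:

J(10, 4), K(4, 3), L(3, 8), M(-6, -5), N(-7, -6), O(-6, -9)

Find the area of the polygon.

82

Apply the surveyor's formula: 2A = Σ (x_i·y_{i+1} − x_{i+1}·y_i), indices taken mod 6.
Σ = (14) + (23) + (33) + (1) + (27) + (66) = 164
Area = |Σ|/2 = 82.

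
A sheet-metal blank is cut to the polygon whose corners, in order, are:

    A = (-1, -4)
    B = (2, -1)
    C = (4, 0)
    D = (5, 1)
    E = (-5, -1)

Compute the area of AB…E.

18

Apply Gauss's area formula: 2A = Σ (x_i·y_{i+1} − x_{i+1}·y_i), indices taken mod 5.
A→B: (-1)(-1) − (2)(-4) = 9
B→C: (2)(0) − (4)(-1) = 4
C→D: (4)(1) − (5)(0) = 4
D→E: (5)(-1) − (-5)(1) = 0
E→A: (-5)(-4) − (-1)(-1) = 19
Σ = 36
Area = |Σ|/2 = 18.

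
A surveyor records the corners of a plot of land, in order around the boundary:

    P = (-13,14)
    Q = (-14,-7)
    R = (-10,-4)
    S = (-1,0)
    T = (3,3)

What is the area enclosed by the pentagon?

Σ = (287) + (-14) + (-4) + (-3) + (81) = 347
Area = |Σ|/2 = 173.5.

173.5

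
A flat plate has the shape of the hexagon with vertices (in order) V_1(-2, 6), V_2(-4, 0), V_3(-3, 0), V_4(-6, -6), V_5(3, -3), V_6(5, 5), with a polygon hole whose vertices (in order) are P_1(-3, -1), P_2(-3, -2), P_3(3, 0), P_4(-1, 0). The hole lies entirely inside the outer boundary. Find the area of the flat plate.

Outer boundary:
Apply the surveyor's formula: 2A = Σ (x_i·y_{i+1} − x_{i+1}·y_i), indices taken mod 6.
Σ = (24) + (0) + (18) + (36) + (30) + (40) = 148
Area = |Σ|/2 = 74.
Hole:
Apply the shoelace formula: 2A = Σ (x_i·y_{i+1} − x_{i+1}·y_i), indices taken mod 4.
P_1→P_2: (-3)(-2) − (-3)(-1) = 3
P_2→P_3: (-3)(0) − (3)(-2) = 6
P_3→P_4: (3)(0) − (-1)(0) = 0
P_4→P_1: (-1)(-1) − (-3)(0) = 1
Σ = 10
Area = |Σ|/2 = 5.
Net area = 74 − 5 = 69.

69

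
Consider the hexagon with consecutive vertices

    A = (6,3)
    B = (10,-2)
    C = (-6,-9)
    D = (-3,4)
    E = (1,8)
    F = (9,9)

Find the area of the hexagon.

Apply Gauss's area formula: 2A = Σ (x_i·y_{i+1} − x_{i+1}·y_i), indices taken mod 6.
Σ = (-42) + (-102) + (-51) + (-28) + (-63) + (-27) = -313
Area = |Σ|/2 = 156.5.

156.5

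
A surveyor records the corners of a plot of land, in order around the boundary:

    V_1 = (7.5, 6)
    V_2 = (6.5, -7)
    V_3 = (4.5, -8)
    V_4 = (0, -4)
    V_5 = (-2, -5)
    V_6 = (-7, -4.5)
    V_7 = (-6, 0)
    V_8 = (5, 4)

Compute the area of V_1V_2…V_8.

107.5

Apply Gauss's area formula: 2A = Σ (x_i·y_{i+1} − x_{i+1}·y_i), indices taken mod 8.
Cross-terms: -91.5, -20.5, -18, -8, -26, -27, -24, 0  ⇒  Σ = -215
Area = |Σ|/2 = 107.5.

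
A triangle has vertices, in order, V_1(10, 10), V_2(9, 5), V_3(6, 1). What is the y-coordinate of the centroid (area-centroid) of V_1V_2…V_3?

Apply the surveyor's formula. First the cross-terms c_i = x_i·y_{i+1} − x_{i+1}·y_i:
  -40, -21, 50  ⇒  2A = -11, A = -5.5.
Then Σ (y_i + y_{i+1})·c_i = -176, so ȳ = -176 / (6·(-5.5)) = 16/3.

16/3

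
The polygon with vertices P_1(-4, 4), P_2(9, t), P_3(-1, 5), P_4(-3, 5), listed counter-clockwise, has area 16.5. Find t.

The doubled signed area Σ (x_i y_{i+1} − x_{i+1} y_i) is linear in t.
With t=0 it equals 27; the coefficient of t is -3 (from the two edges through P_2).
So -3·t + 27 = 2·16.5 = 33 ⇒ t = -2.

-2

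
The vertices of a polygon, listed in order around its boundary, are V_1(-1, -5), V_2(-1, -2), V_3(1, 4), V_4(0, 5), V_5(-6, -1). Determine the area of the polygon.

29.5

Σ = (-3) + (-2) + (5) + (30) + (29) = 59
Area = |Σ|/2 = 29.5.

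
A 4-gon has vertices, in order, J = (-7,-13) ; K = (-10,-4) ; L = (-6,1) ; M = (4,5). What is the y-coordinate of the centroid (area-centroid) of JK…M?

-104/33

Apply Gauss's area formula. First the cross-terms c_i = x_i·y_{i+1} − x_{i+1}·y_i:
  -102, -34, -34, -17  ⇒  2A = -187, A = -93.5.
Then Σ (y_i + y_{i+1})·c_i = 1768, so ȳ = 1768 / (6·(-93.5)) = -104/33.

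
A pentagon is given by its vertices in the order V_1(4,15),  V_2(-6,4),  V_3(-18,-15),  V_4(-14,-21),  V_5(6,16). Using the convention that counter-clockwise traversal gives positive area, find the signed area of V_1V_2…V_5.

182

Apply the shoelace (surveyor's) formula: 2A = Σ (x_i·y_{i+1} − x_{i+1}·y_i), indices taken mod 5.
Σ = (106) + (162) + (168) + (-98) + (26) = 364
Signed area = Σ/2 = 182 (positive ⇒ counter-clockwise traversal).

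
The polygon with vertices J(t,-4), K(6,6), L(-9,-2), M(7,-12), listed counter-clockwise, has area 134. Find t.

Write out the shoelace sum; only the two edges meeting at J involve t:
2·Area = [(7·(-4) − t·(-12)) + (t·6 − 6·(-4))] + 164
       = 18·t + 160 = 268
⇒ t = 6.

6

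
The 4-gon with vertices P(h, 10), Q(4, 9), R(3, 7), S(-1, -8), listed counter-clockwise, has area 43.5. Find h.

9

The doubled signed area Σ (x_i y_{i+1} − x_{i+1} y_i) is linear in h.
With h=0 it equals -66; the coefficient of h is 17 (from the two edges through P).
So 17·h + -66 = 2·43.5 = 87 ⇒ h = 9.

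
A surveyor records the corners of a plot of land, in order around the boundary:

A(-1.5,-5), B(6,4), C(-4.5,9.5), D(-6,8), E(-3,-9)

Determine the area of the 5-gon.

99.75

Apply the shoelace (surveyor's) formula: 2A = Σ (x_i·y_{i+1} − x_{i+1}·y_i), indices taken mod 5.
Σ = (24) + (75) + (21) + (78) + (1.5) = 199.5
Area = |Σ|/2 = 99.75.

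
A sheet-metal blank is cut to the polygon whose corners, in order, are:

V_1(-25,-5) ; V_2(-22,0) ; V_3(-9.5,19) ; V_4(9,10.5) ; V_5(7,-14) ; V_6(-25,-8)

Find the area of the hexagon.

Cross-terms: -110, -418, -270.75, -199.5, -406, -75  ⇒  Σ = -1479.25
Area = |Σ|/2 = 739.625.

739.625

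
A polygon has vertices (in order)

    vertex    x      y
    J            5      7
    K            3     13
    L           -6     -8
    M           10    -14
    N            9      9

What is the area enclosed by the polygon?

Apply the shoelace (surveyor's) formula: 2A = Σ (x_i·y_{i+1} − x_{i+1}·y_i), indices taken mod 5.
Cross-terms: 44, 54, 164, 216, 18  ⇒  Σ = 496
Area = |Σ|/2 = 248.

248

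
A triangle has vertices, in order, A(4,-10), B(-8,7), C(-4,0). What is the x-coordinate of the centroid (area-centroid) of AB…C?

Apply Gauss's area formula. First the cross-terms c_i = x_i·y_{i+1} − x_{i+1}·y_i:
  -52, 28, 40  ⇒  2A = 16, A = 8.
Then Σ (x_i + x_{i+1})·c_i = -128, so x̄ = -128 / (6·8) = -8/3.

-8/3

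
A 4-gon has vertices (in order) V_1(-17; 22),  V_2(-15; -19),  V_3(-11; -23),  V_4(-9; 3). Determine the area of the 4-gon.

201

Apply the surveyor's formula: 2A = Σ (x_i·y_{i+1} − x_{i+1}·y_i), indices taken mod 4.
Cross-terms: 653, 136, -240, -147  ⇒  Σ = 402
Area = |Σ|/2 = 201.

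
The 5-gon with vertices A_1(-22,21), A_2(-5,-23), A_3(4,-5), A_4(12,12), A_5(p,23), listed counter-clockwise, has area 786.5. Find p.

Write out the shoelace sum; only the two edges meeting at A_5 involve p:
2·Area = [(12·23 − p·12) + (p·21 − (-22)·23)] + 836
       = 9·p + 1618 = 1573
⇒ p = -5.

-5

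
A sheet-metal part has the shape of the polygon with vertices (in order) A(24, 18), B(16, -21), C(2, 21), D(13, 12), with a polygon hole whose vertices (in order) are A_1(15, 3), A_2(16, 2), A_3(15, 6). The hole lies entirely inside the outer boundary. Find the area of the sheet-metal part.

357

Outer boundary:
Apply Gauss's area formula: 2A = Σ (x_i·y_{i+1} − x_{i+1}·y_i), indices taken mod 4.
Cross-terms: -792, 378, -249, -54  ⇒  Σ = -717
Area = |Σ|/2 = 358.5.
Hole:
Apply Gauss's area formula: 2A = Σ (x_i·y_{i+1} − x_{i+1}·y_i), indices taken mod 3.
A_1→A_2: (15)(2) − (16)(3) = -18
A_2→A_3: (16)(6) − (15)(2) = 66
A_3→A_1: (15)(3) − (15)(6) = -45
Σ = 3
Area = |Σ|/2 = 1.5.
Net area = 358.5 − 1.5 = 357.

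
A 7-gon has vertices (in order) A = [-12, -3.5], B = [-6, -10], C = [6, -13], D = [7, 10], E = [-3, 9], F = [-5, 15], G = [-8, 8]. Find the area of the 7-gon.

Apply the shoelace formula: 2A = Σ (x_i·y_{i+1} − x_{i+1}·y_i), indices taken mod 7.
Σ = (99) + (138) + (151) + (93) + (0) + (80) + (124) = 685
Area = |Σ|/2 = 342.5.

342.5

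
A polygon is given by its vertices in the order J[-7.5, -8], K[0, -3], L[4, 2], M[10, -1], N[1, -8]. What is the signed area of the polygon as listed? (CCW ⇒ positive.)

Σ = (22.5) + (12) + (-24) + (-79) + (-68) = -136.5
Signed area = Σ/2 = -68.25 (negative ⇒ clockwise traversal).

-68.25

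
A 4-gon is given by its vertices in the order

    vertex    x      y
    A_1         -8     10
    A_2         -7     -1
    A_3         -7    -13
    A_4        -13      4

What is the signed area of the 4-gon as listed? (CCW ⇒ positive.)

-66.5

Apply the surveyor's formula: 2A = Σ (x_i·y_{i+1} − x_{i+1}·y_i), indices taken mod 4.
Σ = (78) + (84) + (-197) + (-98) = -133
Signed area = Σ/2 = -66.5 (negative ⇒ clockwise traversal).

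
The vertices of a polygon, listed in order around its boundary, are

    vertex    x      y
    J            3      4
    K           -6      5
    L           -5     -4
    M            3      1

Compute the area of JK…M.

52

Apply the shoelace (surveyor's) formula: 2A = Σ (x_i·y_{i+1} − x_{i+1}·y_i), indices taken mod 4.
Σ = (39) + (49) + (7) + (9) = 104
Area = |Σ|/2 = 52.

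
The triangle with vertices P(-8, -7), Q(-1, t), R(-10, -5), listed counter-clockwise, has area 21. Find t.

The doubled signed area Σ (x_i y_{i+1} − x_{i+1} y_i) is linear in t.
With t=0 it equals 28; the coefficient of t is 2 (from the two edges through Q).
So 2·t + 28 = 2·21 = 42 ⇒ t = 7.

7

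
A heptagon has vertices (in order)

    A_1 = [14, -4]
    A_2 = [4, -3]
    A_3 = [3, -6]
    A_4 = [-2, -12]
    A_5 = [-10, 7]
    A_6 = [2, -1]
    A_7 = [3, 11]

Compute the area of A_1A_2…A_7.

184

Σ = (-26) + (-15) + (-48) + (-134) + (-4) + (25) + (-166) = -368
Area = |Σ|/2 = 184.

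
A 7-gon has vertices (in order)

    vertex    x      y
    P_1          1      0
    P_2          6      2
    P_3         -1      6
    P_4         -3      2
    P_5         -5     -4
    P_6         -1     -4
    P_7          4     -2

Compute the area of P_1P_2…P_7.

Apply the surveyor's formula: 2A = Σ (x_i·y_{i+1} − x_{i+1}·y_i), indices taken mod 7.
P_1→P_2: (1)(2) − (6)(0) = 2
P_2→P_3: (6)(6) − (-1)(2) = 38
P_3→P_4: (-1)(2) − (-3)(6) = 16
P_4→P_5: (-3)(-4) − (-5)(2) = 22
P_5→P_6: (-5)(-4) − (-1)(-4) = 16
P_6→P_7: (-1)(-2) − (4)(-4) = 18
P_7→P_1: (4)(0) − (1)(-2) = 2
Σ = 114
Area = |Σ|/2 = 57.

57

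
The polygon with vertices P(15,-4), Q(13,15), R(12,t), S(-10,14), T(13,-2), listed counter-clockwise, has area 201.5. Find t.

Write out the shoelace sum; only the two edges meeting at R involve t:
2·Area = [(13·t − 12·15) + (12·14 − (-10)·t)] + 93
       = 23·t + 81 = 403
⇒ t = 14.

14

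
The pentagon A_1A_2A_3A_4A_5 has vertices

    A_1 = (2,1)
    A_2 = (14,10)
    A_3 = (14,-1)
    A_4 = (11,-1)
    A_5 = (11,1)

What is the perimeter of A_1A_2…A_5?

40

|A_1A_2| = √((12)² + (9)²) = √225 = 15
|A_2A_3| = √((0)² + (-11)²) = √121 = 11
|A_3A_4| = √((-3)² + (0)²) = √9 = 3
|A_4A_5| = √((0)² + (2)²) = √4 = 2
|A_5A_1| = √((-9)² + (0)²) = √81 = 9
Perimeter = 15 + 11 + 3 + 2 + 9 = 40.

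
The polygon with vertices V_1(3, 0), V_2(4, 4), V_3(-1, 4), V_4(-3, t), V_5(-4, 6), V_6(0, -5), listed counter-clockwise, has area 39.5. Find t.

The doubled signed area Σ (x_i y_{i+1} − x_{i+1} y_i) is linear in t.
With t=0 it equals 61; the coefficient of t is 3 (from the two edges through V_4).
So 3·t + 61 = 2·39.5 = 79 ⇒ t = 6.

6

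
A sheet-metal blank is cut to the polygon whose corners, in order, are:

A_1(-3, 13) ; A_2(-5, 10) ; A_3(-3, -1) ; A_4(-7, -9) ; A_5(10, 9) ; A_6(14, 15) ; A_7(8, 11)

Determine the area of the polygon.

Apply the surveyor's formula: 2A = Σ (x_i·y_{i+1} − x_{i+1}·y_i), indices taken mod 7.
Σ = (35) + (35) + (20) + (27) + (24) + (34) + (137) = 312
Area = |Σ|/2 = 156.

156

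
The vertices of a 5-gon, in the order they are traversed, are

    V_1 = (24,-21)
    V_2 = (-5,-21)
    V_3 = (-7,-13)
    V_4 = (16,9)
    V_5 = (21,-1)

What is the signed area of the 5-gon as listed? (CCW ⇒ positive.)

-584

Apply Gauss's area formula: 2A = Σ (x_i·y_{i+1} − x_{i+1}·y_i), indices taken mod 5.
Σ = (-609) + (-82) + (145) + (-205) + (-417) = -1168
Signed area = Σ/2 = -584 (negative ⇒ clockwise traversal).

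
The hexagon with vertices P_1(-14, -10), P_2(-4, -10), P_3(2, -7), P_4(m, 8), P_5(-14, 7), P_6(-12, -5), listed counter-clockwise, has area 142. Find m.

The doubled signed area Σ (x_i y_{i+1} − x_{i+1} y_i) is linear in m.
With m=0 it equals 480; the coefficient of m is 14 (from the two edges through P_4).
So 14·m + 480 = 2·142 = 284 ⇒ m = -14.

-14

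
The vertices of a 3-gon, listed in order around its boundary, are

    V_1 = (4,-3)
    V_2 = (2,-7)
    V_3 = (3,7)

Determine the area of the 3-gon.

Apply Gauss's area formula: 2A = Σ (x_i·y_{i+1} − x_{i+1}·y_i), indices taken mod 3.
Σ = (-22) + (35) + (-37) = -24
Area = |Σ|/2 = 12.

12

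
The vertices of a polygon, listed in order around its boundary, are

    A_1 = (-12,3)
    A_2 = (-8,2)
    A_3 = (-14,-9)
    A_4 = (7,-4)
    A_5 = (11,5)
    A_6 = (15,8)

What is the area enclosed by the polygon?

226

Cross-terms: 0, 100, 119, 79, 13, 141  ⇒  Σ = 452
Area = |Σ|/2 = 226.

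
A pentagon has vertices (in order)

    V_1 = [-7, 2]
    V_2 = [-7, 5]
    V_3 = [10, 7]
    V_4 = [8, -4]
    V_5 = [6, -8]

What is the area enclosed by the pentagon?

Apply the surveyor's formula: 2A = Σ (x_i·y_{i+1} − x_{i+1}·y_i), indices taken mod 5.
Cross-terms: -21, -99, -96, -40, -44  ⇒  Σ = -300
Area = |Σ|/2 = 150.

150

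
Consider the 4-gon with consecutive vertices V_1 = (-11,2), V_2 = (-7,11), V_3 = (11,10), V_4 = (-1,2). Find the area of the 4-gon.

123

Apply the shoelace (surveyor's) formula: 2A = Σ (x_i·y_{i+1} − x_{i+1}·y_i), indices taken mod 4.
Σ = (-107) + (-191) + (32) + (20) = -246
Area = |Σ|/2 = 123.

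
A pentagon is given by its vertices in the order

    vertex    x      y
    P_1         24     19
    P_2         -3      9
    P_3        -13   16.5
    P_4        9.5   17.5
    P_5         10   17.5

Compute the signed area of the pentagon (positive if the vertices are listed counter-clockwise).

-141.25

Apply the shoelace (surveyor's) formula: 2A = Σ (x_i·y_{i+1} − x_{i+1}·y_i), indices taken mod 5.
P_1→P_2: (24)(9) − (-3)(19) = 273
P_2→P_3: (-3)(16.5) − (-13)(9) = 67.5
P_3→P_4: (-13)(17.5) − (9.5)(16.5) = -384.25
P_4→P_5: (9.5)(17.5) − (10)(17.5) = -8.75
P_5→P_1: (10)(19) − (24)(17.5) = -230
Σ = -282.5
Signed area = Σ/2 = -141.25 (negative ⇒ clockwise traversal).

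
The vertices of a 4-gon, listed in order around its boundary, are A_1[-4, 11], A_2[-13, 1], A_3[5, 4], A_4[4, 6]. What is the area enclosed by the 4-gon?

82

Apply the surveyor's formula: 2A = Σ (x_i·y_{i+1} − x_{i+1}·y_i), indices taken mod 4.
Cross-terms: 139, -57, 14, 68  ⇒  Σ = 164
Area = |Σ|/2 = 82.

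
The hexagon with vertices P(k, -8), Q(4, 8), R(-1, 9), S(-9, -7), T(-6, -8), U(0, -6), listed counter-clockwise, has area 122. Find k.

1

The doubled signed area Σ (x_i y_{i+1} − x_{i+1} y_i) is linear in k.
With k=0 it equals 230; the coefficient of k is 14 (from the two edges through P).
So 14·k + 230 = 2·122 = 244 ⇒ k = 1.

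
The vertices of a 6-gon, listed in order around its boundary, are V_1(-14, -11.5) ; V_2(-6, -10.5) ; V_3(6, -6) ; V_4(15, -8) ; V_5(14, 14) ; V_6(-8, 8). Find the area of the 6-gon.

Apply Gauss's area formula: 2A = Σ (x_i·y_{i+1} − x_{i+1}·y_i), indices taken mod 6.
V_1→V_2: (-14)(-10.5) − (-6)(-11.5) = 78
V_2→V_3: (-6)(-6) − (6)(-10.5) = 99
V_3→V_4: (6)(-8) − (15)(-6) = 42
V_4→V_5: (15)(14) − (14)(-8) = 322
V_5→V_6: (14)(8) − (-8)(14) = 224
V_6→V_1: (-8)(-11.5) − (-14)(8) = 204
Σ = 969
Area = |Σ|/2 = 484.5.

484.5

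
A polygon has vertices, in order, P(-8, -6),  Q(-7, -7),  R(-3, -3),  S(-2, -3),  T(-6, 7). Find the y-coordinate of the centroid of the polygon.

Apply Gauss's area formula. First the cross-terms c_i = x_i·y_{i+1} − x_{i+1}·y_i:
  14, 0, 3, -32, 92  ⇒  2A = 77, A = 38.5.
Then Σ (y_i + y_{i+1})·c_i = -236, so ȳ = -236 / (6·38.5) = -236/231.

-236/231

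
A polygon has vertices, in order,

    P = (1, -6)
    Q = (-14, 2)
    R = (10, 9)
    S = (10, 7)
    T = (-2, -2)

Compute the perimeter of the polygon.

64

|PQ| = √((-15)² + (8)²) = √289 = 17
|QR| = √((24)² + (7)²) = √625 = 25
|RS| = √((0)² + (-2)²) = √4 = 2
|ST| = √((-12)² + (-9)²) = √225 = 15
|TP| = √((3)² + (-4)²) = √25 = 5
Perimeter = 17 + 25 + 2 + 15 + 5 = 64.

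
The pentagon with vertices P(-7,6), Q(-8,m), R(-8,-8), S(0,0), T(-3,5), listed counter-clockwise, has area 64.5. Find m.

0

The doubled signed area Σ (x_i y_{i+1} − x_{i+1} y_i) is linear in m.
With m=0 it equals 129; the coefficient of m is 1 (from the two edges through Q).
So 1·m + 129 = 2·64.5 = 129 ⇒ m = 0.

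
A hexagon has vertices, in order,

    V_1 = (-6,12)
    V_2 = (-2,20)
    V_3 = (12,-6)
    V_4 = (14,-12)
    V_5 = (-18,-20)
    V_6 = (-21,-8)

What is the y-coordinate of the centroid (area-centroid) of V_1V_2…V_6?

-1076/273

Apply the surveyor's formula. First the cross-terms c_i = x_i·y_{i+1} − x_{i+1}·y_i:
  -96, -228, -60, -496, -276, -300  ⇒  2A = -1456, A = -728.
Then Σ (y_i + y_{i+1})·c_i = 17216, so ȳ = 17216 / (6·(-728)) = -1076/273.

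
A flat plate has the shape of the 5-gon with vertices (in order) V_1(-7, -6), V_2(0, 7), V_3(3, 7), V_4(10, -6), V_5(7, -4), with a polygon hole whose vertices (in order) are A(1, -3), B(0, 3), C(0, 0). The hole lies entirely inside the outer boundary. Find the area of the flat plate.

111.5

Outer boundary:
Σ = (-49) + (-21) + (-88) + (2) + (-70) = -226
Area = |Σ|/2 = 113.
Hole:
Cross-terms: 3, 0, 0  ⇒  Σ = 3
Area = |Σ|/2 = 1.5.
Net area = 113 − 1.5 = 111.5.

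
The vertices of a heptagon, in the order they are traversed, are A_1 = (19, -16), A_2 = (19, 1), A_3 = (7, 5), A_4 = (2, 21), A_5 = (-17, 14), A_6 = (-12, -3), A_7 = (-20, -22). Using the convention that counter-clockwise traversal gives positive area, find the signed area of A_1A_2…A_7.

1047

Cross-terms: 323, 88, 137, 385, 219, 204, 738  ⇒  Σ = 2094
Signed area = Σ/2 = 1047 (positive ⇒ counter-clockwise traversal).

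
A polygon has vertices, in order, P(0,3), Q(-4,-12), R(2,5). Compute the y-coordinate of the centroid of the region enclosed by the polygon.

Apply Gauss's area formula. First the cross-terms c_i = x_i·y_{i+1} − x_{i+1}·y_i:
  12, 4, 6  ⇒  2A = 22, A = 11.
Then Σ (y_i + y_{i+1})·c_i = -88, so ȳ = -88 / (6·11) = -4/3.

-4/3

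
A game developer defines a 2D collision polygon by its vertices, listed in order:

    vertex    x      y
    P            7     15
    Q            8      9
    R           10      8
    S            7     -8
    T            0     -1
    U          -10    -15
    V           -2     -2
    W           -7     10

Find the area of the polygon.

227.5

Σ = (-57) + (-26) + (-136) + (-7) + (-10) + (-10) + (-34) + (-175) = -455
Area = |Σ|/2 = 227.5.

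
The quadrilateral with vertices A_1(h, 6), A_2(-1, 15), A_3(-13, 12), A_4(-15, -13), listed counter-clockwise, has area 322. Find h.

7

Write out the shoelace sum; only the two edges meeting at A_1 involve h:
2·Area = [((-15)·6 − h·(-13)) + (h·15 − (-1)·6)] + 532
       = 28·h + 448 = 644
⇒ h = 7.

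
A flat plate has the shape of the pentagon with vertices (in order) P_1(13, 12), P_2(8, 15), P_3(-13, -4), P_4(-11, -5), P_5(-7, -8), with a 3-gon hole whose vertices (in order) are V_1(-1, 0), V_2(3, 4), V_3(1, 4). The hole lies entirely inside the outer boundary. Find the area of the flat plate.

Outer boundary:
Apply the shoelace formula: 2A = Σ (x_i·y_{i+1} − x_{i+1}·y_i), indices taken mod 5.
P_1→P_2: (13)(15) − (8)(12) = 99
P_2→P_3: (8)(-4) − (-13)(15) = 163
P_3→P_4: (-13)(-5) − (-11)(-4) = 21
P_4→P_5: (-11)(-8) − (-7)(-5) = 53
P_5→P_1: (-7)(12) − (13)(-8) = 20
Σ = 356
Area = |Σ|/2 = 178.
Hole:
Apply the surveyor's formula: 2A = Σ (x_i·y_{i+1} − x_{i+1}·y_i), indices taken mod 3.
Cross-terms: -4, 8, 4  ⇒  Σ = 8
Area = |Σ|/2 = 4.
Net area = 178 − 4 = 174.

174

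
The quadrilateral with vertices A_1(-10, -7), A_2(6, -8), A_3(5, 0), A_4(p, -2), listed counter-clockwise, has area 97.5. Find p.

-9

The doubled signed area Σ (x_i y_{i+1} − x_{i+1} y_i) is linear in p.
With p=0 it equals 132; the coefficient of p is -7 (from the two edges through A_4).
So -7·p + 132 = 2·97.5 = 195 ⇒ p = -9.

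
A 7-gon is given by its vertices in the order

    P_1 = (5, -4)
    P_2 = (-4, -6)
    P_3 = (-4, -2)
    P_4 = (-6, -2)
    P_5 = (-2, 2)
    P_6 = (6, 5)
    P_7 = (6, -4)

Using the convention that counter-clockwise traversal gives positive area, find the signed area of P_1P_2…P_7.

Cross-terms: -46, -16, -4, -16, -22, -54, -4  ⇒  Σ = -162
Signed area = Σ/2 = -81 (negative ⇒ clockwise traversal).

-81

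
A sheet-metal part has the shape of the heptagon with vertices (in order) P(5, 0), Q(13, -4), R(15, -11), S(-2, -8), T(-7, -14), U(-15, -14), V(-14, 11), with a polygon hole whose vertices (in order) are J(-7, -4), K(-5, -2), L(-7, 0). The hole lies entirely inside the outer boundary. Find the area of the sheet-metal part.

396.5

Outer boundary:
Apply the surveyor's formula: 2A = Σ (x_i·y_{i+1} − x_{i+1}·y_i), indices taken mod 7.
Σ = (-20) + (-83) + (-142) + (-28) + (-112) + (-361) + (-55) = -801
Area = |Σ|/2 = 400.5.
Hole:
Σ = (-6) + (-14) + (28) = 8
Area = |Σ|/2 = 4.
Net area = 400.5 − 4 = 396.5.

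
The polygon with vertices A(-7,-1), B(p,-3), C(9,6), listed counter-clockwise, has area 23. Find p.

Write out the shoelace sum; only the two edges meeting at B involve p:
2·Area = [((-7)·(-3) − p·(-1)) + (p·6 − 9·(-3))] + 33
       = 7·p + 81 = 46
⇒ p = -5.

-5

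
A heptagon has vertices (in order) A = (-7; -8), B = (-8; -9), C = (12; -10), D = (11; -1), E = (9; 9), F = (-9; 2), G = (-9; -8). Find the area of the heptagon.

Apply the surveyor's formula: 2A = Σ (x_i·y_{i+1} − x_{i+1}·y_i), indices taken mod 7.
Σ = (-1) + (188) + (98) + (108) + (99) + (90) + (16) = 598
Area = |Σ|/2 = 299.

299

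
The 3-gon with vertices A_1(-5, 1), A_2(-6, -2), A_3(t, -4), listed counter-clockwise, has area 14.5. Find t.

The doubled signed area Σ (x_i y_{i+1} − x_{i+1} y_i) is linear in t.
With t=0 it equals 20; the coefficient of t is 3 (from the two edges through A_3).
So 3·t + 20 = 2·14.5 = 29 ⇒ t = 3.

3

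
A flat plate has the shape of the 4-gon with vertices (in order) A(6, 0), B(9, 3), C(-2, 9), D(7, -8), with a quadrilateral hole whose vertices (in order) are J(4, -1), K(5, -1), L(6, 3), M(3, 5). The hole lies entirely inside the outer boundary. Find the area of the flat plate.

Outer boundary:
Apply Gauss's area formula: 2A = Σ (x_i·y_{i+1} − x_{i+1}·y_i), indices taken mod 4.
Σ = (18) + (87) + (-47) + (48) = 106
Area = |Σ|/2 = 53.
Hole:
Σ = (1) + (21) + (21) + (-23) = 20
Area = |Σ|/2 = 10.
Net area = 53 − 10 = 43.

43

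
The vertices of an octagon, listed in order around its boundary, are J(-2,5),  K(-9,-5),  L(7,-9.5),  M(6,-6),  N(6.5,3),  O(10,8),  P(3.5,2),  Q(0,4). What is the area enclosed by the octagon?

141.75

Apply the shoelace formula: 2A = Σ (x_i·y_{i+1} − x_{i+1}·y_i), indices taken mod 8.
Σ = (55) + (120.5) + (15) + (57) + (22) + (-8) + (14) + (8) = 283.5
Area = |Σ|/2 = 141.75.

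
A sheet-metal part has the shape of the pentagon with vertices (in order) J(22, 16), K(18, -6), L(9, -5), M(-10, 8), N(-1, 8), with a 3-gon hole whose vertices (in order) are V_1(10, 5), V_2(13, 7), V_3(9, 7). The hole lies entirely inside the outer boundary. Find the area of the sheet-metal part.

Outer boundary:
Σ = (-420) + (-36) + (22) + (-72) + (-192) = -698
Area = |Σ|/2 = 349.
Hole:
V_1→V_2: (10)(7) − (13)(5) = 5
V_2→V_3: (13)(7) − (9)(7) = 28
V_3→V_1: (9)(5) − (10)(7) = -25
Σ = 8
Area = |Σ|/2 = 4.
Net area = 349 − 4 = 345.

345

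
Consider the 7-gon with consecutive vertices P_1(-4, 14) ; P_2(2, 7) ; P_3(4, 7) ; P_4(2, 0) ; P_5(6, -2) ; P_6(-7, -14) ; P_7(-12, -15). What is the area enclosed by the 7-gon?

Apply Gauss's area formula: 2A = Σ (x_i·y_{i+1} − x_{i+1}·y_i), indices taken mod 7.
Cross-terms: -56, -14, -14, -4, -98, -63, -228  ⇒  Σ = -477
Area = |Σ|/2 = 238.5.

238.5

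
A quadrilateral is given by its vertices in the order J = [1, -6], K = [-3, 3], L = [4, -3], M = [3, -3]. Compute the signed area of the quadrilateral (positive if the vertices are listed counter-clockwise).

Apply the shoelace formula: 2A = Σ (x_i·y_{i+1} − x_{i+1}·y_i), indices taken mod 4.
Σ = (-15) + (-3) + (-3) + (-15) = -36
Signed area = Σ/2 = -18 (negative ⇒ clockwise traversal).

-18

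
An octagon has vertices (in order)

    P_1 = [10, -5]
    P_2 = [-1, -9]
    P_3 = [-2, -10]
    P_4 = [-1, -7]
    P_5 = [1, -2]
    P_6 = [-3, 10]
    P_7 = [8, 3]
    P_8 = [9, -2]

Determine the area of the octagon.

121.5

Apply the shoelace (surveyor's) formula: 2A = Σ (x_i·y_{i+1} − x_{i+1}·y_i), indices taken mod 8.
Cross-terms: -95, -8, 4, 9, 4, -89, -43, -25  ⇒  Σ = -243
Area = |Σ|/2 = 121.5.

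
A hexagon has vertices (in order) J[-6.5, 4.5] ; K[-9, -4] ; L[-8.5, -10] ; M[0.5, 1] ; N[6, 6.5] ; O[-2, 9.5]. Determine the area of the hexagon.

Apply Gauss's area formula: 2A = Σ (x_i·y_{i+1} − x_{i+1}·y_i), indices taken mod 6.
J→K: (-6.5)(-4) − (-9)(4.5) = 66.5
K→L: (-9)(-10) − (-8.5)(-4) = 56
L→M: (-8.5)(1) − (0.5)(-10) = -3.5
M→N: (0.5)(6.5) − (6)(1) = -2.75
N→O: (6)(9.5) − (-2)(6.5) = 70
O→J: (-2)(4.5) − (-6.5)(9.5) = 52.75
Σ = 239
Area = |Σ|/2 = 119.5.

119.5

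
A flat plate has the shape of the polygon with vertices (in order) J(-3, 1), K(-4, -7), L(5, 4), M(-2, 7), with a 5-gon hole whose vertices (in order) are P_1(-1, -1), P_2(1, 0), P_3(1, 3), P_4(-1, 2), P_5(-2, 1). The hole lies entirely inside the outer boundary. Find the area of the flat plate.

45.5

Outer boundary:
Apply the shoelace (surveyor's) formula: 2A = Σ (x_i·y_{i+1} − x_{i+1}·y_i), indices taken mod 4.
Σ = (25) + (19) + (43) + (19) = 106
Area = |Σ|/2 = 53.
Hole:
Σ = (1) + (3) + (5) + (3) + (3) = 15
Area = |Σ|/2 = 7.5.
Net area = 53 − 7.5 = 45.5.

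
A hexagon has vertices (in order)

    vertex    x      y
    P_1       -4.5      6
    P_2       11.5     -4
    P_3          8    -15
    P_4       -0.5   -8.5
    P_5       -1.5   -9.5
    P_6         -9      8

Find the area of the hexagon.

195.25

P_1→P_2: (-4.5)(-4) − (11.5)(6) = -51
P_2→P_3: (11.5)(-15) − (8)(-4) = -140.5
P_3→P_4: (8)(-8.5) − (-0.5)(-15) = -75.5
P_4→P_5: (-0.5)(-9.5) − (-1.5)(-8.5) = -8
P_5→P_6: (-1.5)(8) − (-9)(-9.5) = -97.5
P_6→P_1: (-9)(6) − (-4.5)(8) = -18
Σ = -390.5
Area = |Σ|/2 = 195.25.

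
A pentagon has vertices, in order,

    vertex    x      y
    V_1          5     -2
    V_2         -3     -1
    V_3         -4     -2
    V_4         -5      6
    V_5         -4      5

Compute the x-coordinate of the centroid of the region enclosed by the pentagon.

-262/183

Apply Gauss's area formula. First the cross-terms c_i = x_i·y_{i+1} − x_{i+1}·y_i:
  -11, 2, -34, -1, -17  ⇒  2A = -61, A = -30.5.
Then Σ (x_i + x_{i+1})·c_i = 262, so x̄ = 262 / (6·(-30.5)) = -262/183.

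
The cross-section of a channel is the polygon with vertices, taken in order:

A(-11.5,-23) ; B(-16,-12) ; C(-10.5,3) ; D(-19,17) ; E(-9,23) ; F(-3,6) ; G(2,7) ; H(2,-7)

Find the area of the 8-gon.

Apply the shoelace formula: 2A = Σ (x_i·y_{i+1} − x_{i+1}·y_i), indices taken mod 8.
Cross-terms: -230, -174, -121.5, -284, 15, -33, -28, -126.5  ⇒  Σ = -982
Area = |Σ|/2 = 491.

491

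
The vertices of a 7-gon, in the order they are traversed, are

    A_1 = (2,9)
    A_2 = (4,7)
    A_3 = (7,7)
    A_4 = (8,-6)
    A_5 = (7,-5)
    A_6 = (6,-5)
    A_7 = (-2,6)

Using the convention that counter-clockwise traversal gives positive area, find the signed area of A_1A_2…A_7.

Apply Gauss's area formula: 2A = Σ (x_i·y_{i+1} − x_{i+1}·y_i), indices taken mod 7.
A_1→A_2: (2)(7) − (4)(9) = -22
A_2→A_3: (4)(7) − (7)(7) = -21
A_3→A_4: (7)(-6) − (8)(7) = -98
A_4→A_5: (8)(-5) − (7)(-6) = 2
A_5→A_6: (7)(-5) − (6)(-5) = -5
A_6→A_7: (6)(6) − (-2)(-5) = 26
A_7→A_1: (-2)(9) − (2)(6) = -30
Σ = -148
Signed area = Σ/2 = -74 (negative ⇒ clockwise traversal).

-74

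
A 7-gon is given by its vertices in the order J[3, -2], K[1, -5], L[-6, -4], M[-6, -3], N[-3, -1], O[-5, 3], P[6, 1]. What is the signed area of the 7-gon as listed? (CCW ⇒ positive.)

Apply Gauss's area formula: 2A = Σ (x_i·y_{i+1} − x_{i+1}·y_i), indices taken mod 7.
Σ = (-13) + (-34) + (-6) + (-3) + (-14) + (-23) + (-15) = -108
Signed area = Σ/2 = -54 (negative ⇒ clockwise traversal).

-54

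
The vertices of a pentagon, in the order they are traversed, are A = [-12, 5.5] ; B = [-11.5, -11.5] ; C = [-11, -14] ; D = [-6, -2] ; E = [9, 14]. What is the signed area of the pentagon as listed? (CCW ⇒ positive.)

162.625

Apply the shoelace (surveyor's) formula: 2A = Σ (x_i·y_{i+1} − x_{i+1}·y_i), indices taken mod 5.
A→B: (-12)(-11.5) − (-11.5)(5.5) = 201.25
B→C: (-11.5)(-14) − (-11)(-11.5) = 34.5
C→D: (-11)(-2) − (-6)(-14) = -62
D→E: (-6)(14) − (9)(-2) = -66
E→A: (9)(5.5) − (-12)(14) = 217.5
Σ = 325.25
Signed area = Σ/2 = 162.625 (positive ⇒ counter-clockwise traversal).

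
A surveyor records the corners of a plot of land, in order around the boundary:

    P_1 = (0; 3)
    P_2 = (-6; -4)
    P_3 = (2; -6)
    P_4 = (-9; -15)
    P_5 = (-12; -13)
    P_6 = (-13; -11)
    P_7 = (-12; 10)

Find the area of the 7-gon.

Σ = (18) + (44) + (-84) + (-63) + (-37) + (-262) + (-36) = -420
Area = |Σ|/2 = 210.

210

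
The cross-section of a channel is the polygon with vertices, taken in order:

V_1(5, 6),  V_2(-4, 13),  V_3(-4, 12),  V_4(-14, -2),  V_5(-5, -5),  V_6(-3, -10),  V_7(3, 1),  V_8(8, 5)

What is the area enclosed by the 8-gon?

210.5

Apply Gauss's area formula: 2A = Σ (x_i·y_{i+1} − x_{i+1}·y_i), indices taken mod 8.
Σ = (89) + (4) + (176) + (60) + (35) + (27) + (7) + (23) = 421
Area = |Σ|/2 = 210.5.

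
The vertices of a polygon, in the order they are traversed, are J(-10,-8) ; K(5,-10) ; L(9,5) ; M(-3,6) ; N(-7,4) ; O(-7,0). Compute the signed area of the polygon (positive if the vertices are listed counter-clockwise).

J→K: (-10)(-10) − (5)(-8) = 140
K→L: (5)(5) − (9)(-10) = 115
L→M: (9)(6) − (-3)(5) = 69
M→N: (-3)(4) − (-7)(6) = 30
N→O: (-7)(0) − (-7)(4) = 28
O→J: (-7)(-8) − (-10)(0) = 56
Σ = 438
Signed area = Σ/2 = 219 (positive ⇒ counter-clockwise traversal).

219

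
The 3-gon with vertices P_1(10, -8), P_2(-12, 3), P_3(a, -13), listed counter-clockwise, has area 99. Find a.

2

The doubled signed area Σ (x_i y_{i+1} − x_{i+1} y_i) is linear in a.
With a=0 it equals 220; the coefficient of a is -11 (from the two edges through P_3).
So -11·a + 220 = 2·99 = 198 ⇒ a = 2.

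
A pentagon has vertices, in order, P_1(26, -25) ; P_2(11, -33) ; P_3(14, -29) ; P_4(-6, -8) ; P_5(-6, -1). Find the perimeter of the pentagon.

98

|P_1P_2| = √((-15)² + (-8)²) = √289 = 17
|P_2P_3| = √((3)² + (4)²) = √25 = 5
|P_3P_4| = √((-20)² + (21)²) = √841 = 29
|P_4P_5| = √((0)² + (7)²) = √49 = 7
|P_5P_1| = √((32)² + (-24)²) = √1600 = 40
Perimeter = 17 + 5 + 29 + 7 + 40 = 98.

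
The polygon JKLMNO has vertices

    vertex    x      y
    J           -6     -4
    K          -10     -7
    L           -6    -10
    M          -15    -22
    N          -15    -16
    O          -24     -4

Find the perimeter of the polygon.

64

|JK| = √((-4)² + (-3)²) = √25 = 5
|KL| = √((4)² + (-3)²) = √25 = 5
|LM| = √((-9)² + (-12)²) = √225 = 15
|MN| = √((0)² + (6)²) = √36 = 6
|NO| = √((-9)² + (12)²) = √225 = 15
|OJ| = √((18)² + (0)²) = √324 = 18
Perimeter = 5 + 5 + 15 + 6 + 15 + 18 = 64.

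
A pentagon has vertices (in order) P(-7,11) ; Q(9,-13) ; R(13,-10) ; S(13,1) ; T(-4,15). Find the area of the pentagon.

237

Apply Gauss's area formula: 2A = Σ (x_i·y_{i+1} − x_{i+1}·y_i), indices taken mod 5.
Σ = (-8) + (79) + (143) + (199) + (61) = 474
Area = |Σ|/2 = 237.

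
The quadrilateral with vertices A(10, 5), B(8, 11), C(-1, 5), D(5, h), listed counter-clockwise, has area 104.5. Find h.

-8

The doubled signed area Σ (x_i y_{i+1} − x_{i+1} y_i) is linear in h.
With h=0 it equals 121; the coefficient of h is -11 (from the two edges through D).
So -11·h + 121 = 2·104.5 = 209 ⇒ h = -8.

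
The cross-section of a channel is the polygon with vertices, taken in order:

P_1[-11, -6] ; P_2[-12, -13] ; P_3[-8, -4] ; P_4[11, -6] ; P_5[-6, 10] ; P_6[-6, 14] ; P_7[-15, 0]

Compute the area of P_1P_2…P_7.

228.5

Apply the surveyor's formula: 2A = Σ (x_i·y_{i+1} − x_{i+1}·y_i), indices taken mod 7.
Σ = (71) + (-56) + (92) + (74) + (-24) + (210) + (90) = 457
Area = |Σ|/2 = 228.5.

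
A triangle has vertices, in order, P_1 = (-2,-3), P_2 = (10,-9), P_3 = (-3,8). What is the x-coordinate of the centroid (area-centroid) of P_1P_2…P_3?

Apply the shoelace formula. First the cross-terms c_i = x_i·y_{i+1} − x_{i+1}·y_i:
  48, 53, 25  ⇒  2A = 126, A = 63.
Then Σ (x_i + x_{i+1})·c_i = 630, so x̄ = 630 / (6·63) = 5/3.

5/3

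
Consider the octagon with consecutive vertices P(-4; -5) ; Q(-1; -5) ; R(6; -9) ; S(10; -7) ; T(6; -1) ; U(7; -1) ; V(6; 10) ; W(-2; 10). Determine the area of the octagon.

170.5

Apply the shoelace formula: 2A = Σ (x_i·y_{i+1} − x_{i+1}·y_i), indices taken mod 8.
Cross-terms: 15, 39, 48, 32, 1, 76, 80, 50  ⇒  Σ = 341
Area = |Σ|/2 = 170.5.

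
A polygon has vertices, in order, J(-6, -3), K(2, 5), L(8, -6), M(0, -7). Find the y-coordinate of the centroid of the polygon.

Apply the shoelace (surveyor's) formula. First the cross-terms c_i = x_i·y_{i+1} − x_{i+1}·y_i:
  -24, -52, -56, -42  ⇒  2A = -174, A = -87.
Then Σ (y_i + y_{i+1})·c_i = 1152, so ȳ = 1152 / (6·(-87)) = -64/29.

-64/29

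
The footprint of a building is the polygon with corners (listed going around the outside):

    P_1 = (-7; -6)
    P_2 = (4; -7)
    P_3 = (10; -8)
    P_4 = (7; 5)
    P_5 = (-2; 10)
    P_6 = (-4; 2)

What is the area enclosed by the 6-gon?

Cross-terms: 73, 38, 106, 80, 36, 38  ⇒  Σ = 371
Area = |Σ|/2 = 185.5.

185.5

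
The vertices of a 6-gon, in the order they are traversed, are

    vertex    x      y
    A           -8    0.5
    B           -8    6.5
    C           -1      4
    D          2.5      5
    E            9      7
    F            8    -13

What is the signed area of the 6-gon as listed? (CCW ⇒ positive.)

-194.5

Cross-terms: -48, -25.5, -15, -27.5, -173, -100  ⇒  Σ = -389
Signed area = Σ/2 = -194.5 (negative ⇒ clockwise traversal).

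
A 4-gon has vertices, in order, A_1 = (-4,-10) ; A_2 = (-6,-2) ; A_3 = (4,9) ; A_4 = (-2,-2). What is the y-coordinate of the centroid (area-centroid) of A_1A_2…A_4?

Apply the surveyor's formula. First the cross-terms c_i = x_i·y_{i+1} − x_{i+1}·y_i:
  -52, -46, 10, 12  ⇒  2A = -76, A = -38.
Then Σ (y_i + y_{i+1})·c_i = 228, so ȳ = 228 / (6·(-38)) = -1.

-1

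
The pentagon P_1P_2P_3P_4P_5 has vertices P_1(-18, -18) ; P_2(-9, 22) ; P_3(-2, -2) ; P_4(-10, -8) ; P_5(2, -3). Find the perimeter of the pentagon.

114

|P_1P_2| = √((9)² + (40)²) = √1681 = 41
|P_2P_3| = √((7)² + (-24)²) = √625 = 25
|P_3P_4| = √((-8)² + (-6)²) = √100 = 10
|P_4P_5| = √((12)² + (5)²) = √169 = 13
|P_5P_1| = √((-20)² + (-15)²) = √625 = 25
Perimeter = 41 + 25 + 10 + 13 + 25 = 114.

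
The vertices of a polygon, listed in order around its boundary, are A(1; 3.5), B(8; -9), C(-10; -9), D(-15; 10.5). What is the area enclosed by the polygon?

251

Apply Gauss's area formula: 2A = Σ (x_i·y_{i+1} − x_{i+1}·y_i), indices taken mod 4.
Σ = (-37) + (-162) + (-240) + (-63) = -502
Area = |Σ|/2 = 251.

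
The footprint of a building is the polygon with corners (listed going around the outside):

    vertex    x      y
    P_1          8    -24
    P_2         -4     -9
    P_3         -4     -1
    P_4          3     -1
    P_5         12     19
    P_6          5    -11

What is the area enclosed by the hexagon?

191.5

Apply the shoelace formula: 2A = Σ (x_i·y_{i+1} − x_{i+1}·y_i), indices taken mod 6.
Cross-terms: -168, -32, 7, 69, -227, -32  ⇒  Σ = -383
Area = |Σ|/2 = 191.5.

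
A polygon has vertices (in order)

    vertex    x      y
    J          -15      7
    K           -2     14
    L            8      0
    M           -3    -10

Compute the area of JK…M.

Σ = (-196) + (-112) + (-80) + (-171) = -559
Area = |Σ|/2 = 279.5.

279.5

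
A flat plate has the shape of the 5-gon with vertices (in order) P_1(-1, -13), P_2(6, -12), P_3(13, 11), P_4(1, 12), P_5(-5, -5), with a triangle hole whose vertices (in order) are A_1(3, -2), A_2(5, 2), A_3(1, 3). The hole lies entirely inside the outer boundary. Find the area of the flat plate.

277

Outer boundary:
Σ = (90) + (222) + (145) + (55) + (60) = 572
Area = |Σ|/2 = 286.
Hole:
Σ = (16) + (13) + (-11) = 18
Area = |Σ|/2 = 9.
Net area = 286 − 9 = 277.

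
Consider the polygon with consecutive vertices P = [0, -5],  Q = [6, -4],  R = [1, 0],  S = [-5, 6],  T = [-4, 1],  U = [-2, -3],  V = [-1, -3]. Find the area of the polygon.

Apply the shoelace (surveyor's) formula: 2A = Σ (x_i·y_{i+1} − x_{i+1}·y_i), indices taken mod 7.
Σ = (30) + (4) + (6) + (19) + (14) + (3) + (5) = 81
Area = |Σ|/2 = 40.5.

40.5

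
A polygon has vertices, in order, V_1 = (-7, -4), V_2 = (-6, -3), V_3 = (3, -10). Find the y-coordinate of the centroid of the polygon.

-17/3

Apply the surveyor's formula. First the cross-terms c_i = x_i·y_{i+1} − x_{i+1}·y_i:
  -3, 69, -82  ⇒  2A = -16, A = -8.
Then Σ (y_i + y_{i+1})·c_i = 272, so ȳ = 272 / (6·(-8)) = -17/3.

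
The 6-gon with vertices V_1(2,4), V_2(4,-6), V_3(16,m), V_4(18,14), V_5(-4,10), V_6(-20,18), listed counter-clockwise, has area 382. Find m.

-16

Write out the shoelace sum; only the two edges meeting at V_3 involve m:
2·Area = [(4·m − 16·(-6)) + (16·14 − 18·m)] + 220
       = -14·m + 540 = 764
⇒ m = -16.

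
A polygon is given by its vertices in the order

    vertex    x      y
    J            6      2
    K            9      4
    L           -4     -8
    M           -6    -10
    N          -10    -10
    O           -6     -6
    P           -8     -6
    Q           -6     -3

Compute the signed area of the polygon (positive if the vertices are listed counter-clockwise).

-58

Apply the shoelace (surveyor's) formula: 2A = Σ (x_i·y_{i+1} − x_{i+1}·y_i), indices taken mod 8.
J→K: (6)(4) − (9)(2) = 6
K→L: (9)(-8) − (-4)(4) = -56
L→M: (-4)(-10) − (-6)(-8) = -8
M→N: (-6)(-10) − (-10)(-10) = -40
N→O: (-10)(-6) − (-6)(-10) = 0
O→P: (-6)(-6) − (-8)(-6) = -12
P→Q: (-8)(-3) − (-6)(-6) = -12
Q→J: (-6)(2) − (6)(-3) = 6
Σ = -116
Signed area = Σ/2 = -58 (negative ⇒ clockwise traversal).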